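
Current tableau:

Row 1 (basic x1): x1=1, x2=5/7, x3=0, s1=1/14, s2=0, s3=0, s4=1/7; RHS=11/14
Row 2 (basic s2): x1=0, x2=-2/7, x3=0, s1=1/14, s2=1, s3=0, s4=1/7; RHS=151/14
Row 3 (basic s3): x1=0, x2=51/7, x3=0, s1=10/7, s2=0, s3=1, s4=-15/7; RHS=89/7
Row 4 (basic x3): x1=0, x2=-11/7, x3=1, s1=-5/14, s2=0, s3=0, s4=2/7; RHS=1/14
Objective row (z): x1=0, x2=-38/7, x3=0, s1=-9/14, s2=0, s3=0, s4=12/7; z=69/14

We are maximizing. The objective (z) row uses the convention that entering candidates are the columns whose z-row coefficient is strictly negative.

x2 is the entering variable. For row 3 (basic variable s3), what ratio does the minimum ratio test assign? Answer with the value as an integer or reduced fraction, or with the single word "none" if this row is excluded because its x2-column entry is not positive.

Ratio = RHS / (x2 entry) = (89/7) / (51/7) = 89/51.

89/51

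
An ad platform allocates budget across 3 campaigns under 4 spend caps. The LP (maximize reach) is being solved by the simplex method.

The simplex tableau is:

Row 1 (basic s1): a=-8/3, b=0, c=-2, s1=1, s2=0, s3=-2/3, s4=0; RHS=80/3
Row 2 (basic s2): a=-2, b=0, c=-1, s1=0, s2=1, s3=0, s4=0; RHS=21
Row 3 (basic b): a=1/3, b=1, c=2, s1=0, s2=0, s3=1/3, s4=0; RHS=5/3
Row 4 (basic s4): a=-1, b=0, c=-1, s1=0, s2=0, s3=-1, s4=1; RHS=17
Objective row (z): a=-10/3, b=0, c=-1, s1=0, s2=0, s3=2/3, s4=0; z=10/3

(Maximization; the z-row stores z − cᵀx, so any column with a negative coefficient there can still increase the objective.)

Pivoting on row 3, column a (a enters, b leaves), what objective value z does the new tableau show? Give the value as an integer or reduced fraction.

20

Minimum ratio for a: (5/3)/(1/3) = 5.
z changes by −(z-row coeff of a)·ratio = −(-10/3)·5 = 50/3.
New z = 10/3 + (50/3) = 20.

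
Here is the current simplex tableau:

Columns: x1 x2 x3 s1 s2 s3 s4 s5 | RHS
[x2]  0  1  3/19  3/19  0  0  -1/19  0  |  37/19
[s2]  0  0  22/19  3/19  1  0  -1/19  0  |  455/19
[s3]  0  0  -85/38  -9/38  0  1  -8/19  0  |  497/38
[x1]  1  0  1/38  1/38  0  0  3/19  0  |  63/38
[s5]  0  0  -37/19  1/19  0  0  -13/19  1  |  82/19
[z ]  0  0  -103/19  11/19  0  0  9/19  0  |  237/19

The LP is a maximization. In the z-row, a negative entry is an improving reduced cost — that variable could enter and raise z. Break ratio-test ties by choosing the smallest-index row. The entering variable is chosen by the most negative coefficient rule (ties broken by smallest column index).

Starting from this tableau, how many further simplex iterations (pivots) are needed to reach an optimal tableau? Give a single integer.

pivot: x3 in, x2 out → z = 238/3
pivot: s4 in, x1 out → z = 90
No improving column remains; optimal.

2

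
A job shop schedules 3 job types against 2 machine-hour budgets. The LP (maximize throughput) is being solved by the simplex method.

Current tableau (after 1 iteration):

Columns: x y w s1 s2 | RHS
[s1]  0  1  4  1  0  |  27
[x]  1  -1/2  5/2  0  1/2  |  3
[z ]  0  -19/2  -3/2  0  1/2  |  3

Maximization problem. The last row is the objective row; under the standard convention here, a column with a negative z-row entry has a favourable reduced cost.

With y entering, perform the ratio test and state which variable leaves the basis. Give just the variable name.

s1

Ratios: row 1 (s1): 27/1 = 27; row 2 (x): entry -1/2 ≤ 0, skip.
Minimum ratio 27 is in the s1 row, so s1 leaves.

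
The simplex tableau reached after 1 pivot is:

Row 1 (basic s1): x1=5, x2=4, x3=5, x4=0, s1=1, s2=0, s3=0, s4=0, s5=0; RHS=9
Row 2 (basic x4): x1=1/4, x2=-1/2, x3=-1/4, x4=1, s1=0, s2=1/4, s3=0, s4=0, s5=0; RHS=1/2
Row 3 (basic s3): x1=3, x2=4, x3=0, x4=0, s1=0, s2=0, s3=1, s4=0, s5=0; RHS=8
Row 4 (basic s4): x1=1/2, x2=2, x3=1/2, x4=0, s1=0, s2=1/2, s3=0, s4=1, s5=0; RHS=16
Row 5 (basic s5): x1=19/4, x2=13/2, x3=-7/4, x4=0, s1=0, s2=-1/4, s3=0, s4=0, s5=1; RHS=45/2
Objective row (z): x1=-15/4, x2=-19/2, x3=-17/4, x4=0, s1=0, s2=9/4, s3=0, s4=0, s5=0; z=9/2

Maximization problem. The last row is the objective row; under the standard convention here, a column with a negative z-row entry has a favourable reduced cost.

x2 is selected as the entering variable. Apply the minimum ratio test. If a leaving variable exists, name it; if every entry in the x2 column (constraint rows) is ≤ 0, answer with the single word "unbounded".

Ratios: row 1 (s1): 9/4 = 9/4; row 2 (x4): entry -1/2 ≤ 0, skip; row 3 (s3): 8/4 = 2; row 4 (s4): 16/2 = 8; row 5 (s5): (45/2)/(13/2) = 45/13.
Minimum ratio is in the s3 row, so s3 leaves.

s3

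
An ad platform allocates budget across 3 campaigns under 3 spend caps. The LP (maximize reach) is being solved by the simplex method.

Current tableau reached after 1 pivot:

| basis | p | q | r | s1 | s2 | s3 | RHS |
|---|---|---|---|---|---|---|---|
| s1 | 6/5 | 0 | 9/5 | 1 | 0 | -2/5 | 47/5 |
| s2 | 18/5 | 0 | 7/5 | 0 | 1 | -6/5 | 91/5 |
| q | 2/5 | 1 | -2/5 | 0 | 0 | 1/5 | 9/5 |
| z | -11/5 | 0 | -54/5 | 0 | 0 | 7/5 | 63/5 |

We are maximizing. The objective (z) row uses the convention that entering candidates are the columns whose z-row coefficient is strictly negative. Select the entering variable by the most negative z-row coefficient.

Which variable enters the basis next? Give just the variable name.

Objective-row coefficients: p: -11/5, q: 0, r: -54/5, s1: 0, s2: 0, s3: 7/5.
The most negative is -54/5 in column r, so r enters.

r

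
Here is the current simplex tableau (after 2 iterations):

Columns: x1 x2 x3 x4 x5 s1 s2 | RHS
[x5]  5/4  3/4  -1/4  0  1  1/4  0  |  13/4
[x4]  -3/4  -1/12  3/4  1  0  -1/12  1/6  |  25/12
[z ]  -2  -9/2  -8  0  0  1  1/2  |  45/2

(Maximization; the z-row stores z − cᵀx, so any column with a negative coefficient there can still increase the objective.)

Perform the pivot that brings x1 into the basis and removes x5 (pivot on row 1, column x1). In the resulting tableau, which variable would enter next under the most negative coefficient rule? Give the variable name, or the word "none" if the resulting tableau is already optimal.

x3

Pivot element 5/4. New z-row = old z-row − (-2)·(row 1/(5/4)).
Updated z-row coefficients: x1: 0, x2: -33/10, x3: -42/5, x4: 0, x5: 8/5, s1: 7/5, s2: 1/2.
The most negative is -42/5 in column x3, so x3 would enter next.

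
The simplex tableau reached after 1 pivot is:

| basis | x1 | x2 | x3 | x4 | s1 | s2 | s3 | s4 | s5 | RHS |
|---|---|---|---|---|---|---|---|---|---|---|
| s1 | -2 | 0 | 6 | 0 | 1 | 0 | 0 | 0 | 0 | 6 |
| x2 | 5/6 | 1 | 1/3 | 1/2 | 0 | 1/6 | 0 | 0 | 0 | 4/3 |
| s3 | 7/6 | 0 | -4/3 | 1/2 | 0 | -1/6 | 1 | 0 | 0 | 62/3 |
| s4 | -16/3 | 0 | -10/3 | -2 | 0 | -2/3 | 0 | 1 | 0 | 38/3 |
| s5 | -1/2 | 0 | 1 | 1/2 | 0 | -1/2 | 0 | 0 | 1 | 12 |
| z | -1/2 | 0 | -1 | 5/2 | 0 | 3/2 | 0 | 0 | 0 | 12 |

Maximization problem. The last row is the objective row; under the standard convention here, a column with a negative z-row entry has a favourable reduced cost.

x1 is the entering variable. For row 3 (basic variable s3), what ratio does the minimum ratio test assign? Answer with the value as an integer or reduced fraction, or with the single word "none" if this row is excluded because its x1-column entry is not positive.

Ratio = RHS / (x1 entry) = (62/3) / (7/6) = 124/7.

124/7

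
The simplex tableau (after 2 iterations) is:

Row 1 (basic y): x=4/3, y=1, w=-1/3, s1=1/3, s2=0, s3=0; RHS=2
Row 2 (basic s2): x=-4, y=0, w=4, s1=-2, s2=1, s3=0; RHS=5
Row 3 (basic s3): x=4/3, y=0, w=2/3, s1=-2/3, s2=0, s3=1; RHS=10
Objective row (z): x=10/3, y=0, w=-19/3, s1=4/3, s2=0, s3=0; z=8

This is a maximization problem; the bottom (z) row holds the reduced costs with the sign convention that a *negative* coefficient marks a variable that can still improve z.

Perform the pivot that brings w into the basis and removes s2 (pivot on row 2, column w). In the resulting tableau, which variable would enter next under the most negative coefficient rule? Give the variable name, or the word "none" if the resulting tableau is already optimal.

x

Pivot element 4. New z-row = old z-row − (-19/3)·(row 2/4).
Updated z-row coefficients: x: -3, y: 0, w: 0, s1: -11/6, s2: 19/12, s3: 0.
The most negative is -3 in column x, so x would enter next.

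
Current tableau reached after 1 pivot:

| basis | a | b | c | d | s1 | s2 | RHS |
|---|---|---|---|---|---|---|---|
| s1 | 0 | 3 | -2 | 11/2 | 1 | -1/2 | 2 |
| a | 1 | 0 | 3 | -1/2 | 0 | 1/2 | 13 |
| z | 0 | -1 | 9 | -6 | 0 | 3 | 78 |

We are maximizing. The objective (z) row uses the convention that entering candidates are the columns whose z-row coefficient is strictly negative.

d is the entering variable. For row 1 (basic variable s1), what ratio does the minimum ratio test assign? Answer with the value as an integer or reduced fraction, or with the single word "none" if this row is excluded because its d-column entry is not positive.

Ratio = RHS / (d entry) = 2 / (11/2) = 4/11.

4/11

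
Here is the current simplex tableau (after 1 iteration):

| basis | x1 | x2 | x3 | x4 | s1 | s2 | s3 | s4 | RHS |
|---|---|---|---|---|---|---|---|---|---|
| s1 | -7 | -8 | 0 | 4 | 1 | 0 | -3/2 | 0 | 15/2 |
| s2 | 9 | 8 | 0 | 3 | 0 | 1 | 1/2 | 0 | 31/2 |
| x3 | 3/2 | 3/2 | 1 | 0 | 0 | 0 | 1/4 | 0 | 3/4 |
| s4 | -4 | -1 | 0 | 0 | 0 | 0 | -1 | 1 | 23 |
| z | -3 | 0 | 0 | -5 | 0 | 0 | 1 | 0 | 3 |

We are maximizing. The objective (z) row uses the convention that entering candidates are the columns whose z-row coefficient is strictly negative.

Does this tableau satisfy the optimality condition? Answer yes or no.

no

Column x1 has objective-row coefficient -3, which is negative; an improving pivot exists, so not yet optimal.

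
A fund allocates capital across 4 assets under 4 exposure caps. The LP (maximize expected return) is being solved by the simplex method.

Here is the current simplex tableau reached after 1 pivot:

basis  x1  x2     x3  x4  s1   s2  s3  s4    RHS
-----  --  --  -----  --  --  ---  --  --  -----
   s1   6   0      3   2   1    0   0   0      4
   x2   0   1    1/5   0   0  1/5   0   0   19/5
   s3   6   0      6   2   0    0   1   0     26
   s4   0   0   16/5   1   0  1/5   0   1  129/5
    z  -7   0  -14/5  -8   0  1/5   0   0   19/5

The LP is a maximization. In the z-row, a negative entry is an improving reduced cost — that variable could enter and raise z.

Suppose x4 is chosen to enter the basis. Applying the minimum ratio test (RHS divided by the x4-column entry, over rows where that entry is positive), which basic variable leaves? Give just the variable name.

Ratios: row 1 (s1): 4/2 = 2; row 2 (x2): entry 0 ≤ 0, skip; row 3 (s3): 26/2 = 13; row 4 (s4): (129/5)/1 = 129/5.
Minimum ratio 2 is in the s1 row, so s1 leaves.

s1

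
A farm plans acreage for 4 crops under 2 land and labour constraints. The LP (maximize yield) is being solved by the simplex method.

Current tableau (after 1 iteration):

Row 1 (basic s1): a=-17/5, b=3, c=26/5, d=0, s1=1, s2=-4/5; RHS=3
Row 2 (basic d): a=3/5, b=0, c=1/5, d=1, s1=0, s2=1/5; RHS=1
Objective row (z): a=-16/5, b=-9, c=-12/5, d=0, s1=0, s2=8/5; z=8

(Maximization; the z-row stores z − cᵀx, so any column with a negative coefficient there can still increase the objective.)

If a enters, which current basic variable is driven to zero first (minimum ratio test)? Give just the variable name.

d

Ratios: row 1 (s1): entry -17/5 ≤ 0, skip; row 2 (d): 1/(3/5) = 5/3.
Minimum ratio 5/3 is in the d row, so d leaves.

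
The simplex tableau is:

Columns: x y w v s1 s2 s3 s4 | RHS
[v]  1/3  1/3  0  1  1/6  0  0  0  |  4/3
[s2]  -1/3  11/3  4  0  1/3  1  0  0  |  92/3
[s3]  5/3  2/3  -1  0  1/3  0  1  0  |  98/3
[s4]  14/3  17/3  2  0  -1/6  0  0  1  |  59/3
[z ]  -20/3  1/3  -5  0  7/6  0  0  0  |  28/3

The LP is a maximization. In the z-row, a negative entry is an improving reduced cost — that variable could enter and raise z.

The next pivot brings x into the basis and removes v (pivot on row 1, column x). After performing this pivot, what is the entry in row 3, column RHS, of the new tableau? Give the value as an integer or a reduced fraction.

Pivot element is row 1, column x: 1/3.
Normalize row 1: new (row 1, RHS) = (4/3)/(1/3) = 4.
row 3 ← row 3 − (5/3)·(new row 1): 98/3 − (5/3)·4 = 26.

26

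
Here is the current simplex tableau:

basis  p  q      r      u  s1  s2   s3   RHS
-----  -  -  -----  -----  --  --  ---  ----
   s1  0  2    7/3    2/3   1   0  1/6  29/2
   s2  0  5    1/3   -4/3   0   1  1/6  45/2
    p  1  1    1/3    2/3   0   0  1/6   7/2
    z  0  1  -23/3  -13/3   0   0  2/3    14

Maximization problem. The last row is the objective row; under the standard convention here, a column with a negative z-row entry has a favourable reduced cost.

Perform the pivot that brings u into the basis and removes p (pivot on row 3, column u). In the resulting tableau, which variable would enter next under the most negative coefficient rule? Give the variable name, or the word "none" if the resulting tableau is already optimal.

r

Pivot element 2/3. New z-row = old z-row − (-13/3)·(row 3/(2/3)).
Updated z-row coefficients: p: 13/2, q: 15/2, r: -11/2, u: 0, s1: 0, s2: 0, s3: 7/4.
The most negative is -11/2 in column r, so r would enter next.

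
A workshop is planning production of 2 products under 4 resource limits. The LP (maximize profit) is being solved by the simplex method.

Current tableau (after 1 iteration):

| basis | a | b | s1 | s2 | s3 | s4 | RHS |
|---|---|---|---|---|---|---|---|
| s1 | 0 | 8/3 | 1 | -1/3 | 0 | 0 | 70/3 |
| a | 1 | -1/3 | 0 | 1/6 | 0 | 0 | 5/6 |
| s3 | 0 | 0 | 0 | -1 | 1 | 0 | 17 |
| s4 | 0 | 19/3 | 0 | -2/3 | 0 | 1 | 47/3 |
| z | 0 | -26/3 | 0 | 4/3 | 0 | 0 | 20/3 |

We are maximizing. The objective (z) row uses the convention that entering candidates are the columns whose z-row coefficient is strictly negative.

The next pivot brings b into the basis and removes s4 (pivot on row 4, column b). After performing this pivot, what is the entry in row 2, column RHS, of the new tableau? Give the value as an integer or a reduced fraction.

Pivot element is row 4, column b: 19/3.
Normalize row 4: new (row 4, RHS) = (47/3)/(19/3) = 47/19.
row 2 ← row 2 − (-1/3)·(new row 4): 5/6 − (-1/3)·(47/19) = 63/38.

63/38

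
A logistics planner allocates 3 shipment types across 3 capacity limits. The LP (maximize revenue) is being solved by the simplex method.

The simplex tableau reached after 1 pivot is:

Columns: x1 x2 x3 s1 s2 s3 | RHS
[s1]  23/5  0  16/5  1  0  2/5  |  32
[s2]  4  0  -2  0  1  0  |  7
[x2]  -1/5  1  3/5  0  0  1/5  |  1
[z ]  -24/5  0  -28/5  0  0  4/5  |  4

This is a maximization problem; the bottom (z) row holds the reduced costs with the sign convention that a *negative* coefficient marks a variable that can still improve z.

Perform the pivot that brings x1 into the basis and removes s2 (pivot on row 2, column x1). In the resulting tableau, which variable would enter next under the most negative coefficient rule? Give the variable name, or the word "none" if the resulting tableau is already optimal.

x3

Pivot element 4. New z-row = old z-row − (-24/5)·(row 2/4).
Updated z-row coefficients: x1: 0, x2: 0, x3: -8, s1: 0, s2: 6/5, s3: 4/5.
The most negative is -8 in column x3, so x3 would enter next.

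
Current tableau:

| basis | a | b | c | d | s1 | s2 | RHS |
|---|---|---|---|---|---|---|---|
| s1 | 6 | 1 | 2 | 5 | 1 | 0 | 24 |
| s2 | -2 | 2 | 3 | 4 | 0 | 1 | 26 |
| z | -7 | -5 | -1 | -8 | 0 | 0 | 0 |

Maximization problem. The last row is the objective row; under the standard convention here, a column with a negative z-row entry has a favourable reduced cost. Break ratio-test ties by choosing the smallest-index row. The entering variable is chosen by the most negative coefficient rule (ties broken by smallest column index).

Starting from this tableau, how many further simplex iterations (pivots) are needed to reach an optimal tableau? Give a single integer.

pivot: d in, s1 out → z = 192/5
pivot: b in, s2 out → z = 173/3
pivot: a in, d out → z = 587/7
No improving column remains; optimal.

3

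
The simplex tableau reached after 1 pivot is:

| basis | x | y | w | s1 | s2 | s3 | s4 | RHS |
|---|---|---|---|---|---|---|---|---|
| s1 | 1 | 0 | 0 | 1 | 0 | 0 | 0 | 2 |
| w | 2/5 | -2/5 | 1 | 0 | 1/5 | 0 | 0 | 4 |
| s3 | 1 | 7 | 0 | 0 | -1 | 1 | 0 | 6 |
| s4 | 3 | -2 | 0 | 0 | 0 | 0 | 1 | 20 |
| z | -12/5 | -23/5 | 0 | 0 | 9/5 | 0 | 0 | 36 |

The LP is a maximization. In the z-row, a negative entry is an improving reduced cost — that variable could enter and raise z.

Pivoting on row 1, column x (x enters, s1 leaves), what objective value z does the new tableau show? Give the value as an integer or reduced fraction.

Minimum ratio for x: 2/1 = 2.
z changes by −(z-row coeff of x)·ratio = −(-12/5)·2 = 24/5.
New z = 36 + (24/5) = 204/5.

204/5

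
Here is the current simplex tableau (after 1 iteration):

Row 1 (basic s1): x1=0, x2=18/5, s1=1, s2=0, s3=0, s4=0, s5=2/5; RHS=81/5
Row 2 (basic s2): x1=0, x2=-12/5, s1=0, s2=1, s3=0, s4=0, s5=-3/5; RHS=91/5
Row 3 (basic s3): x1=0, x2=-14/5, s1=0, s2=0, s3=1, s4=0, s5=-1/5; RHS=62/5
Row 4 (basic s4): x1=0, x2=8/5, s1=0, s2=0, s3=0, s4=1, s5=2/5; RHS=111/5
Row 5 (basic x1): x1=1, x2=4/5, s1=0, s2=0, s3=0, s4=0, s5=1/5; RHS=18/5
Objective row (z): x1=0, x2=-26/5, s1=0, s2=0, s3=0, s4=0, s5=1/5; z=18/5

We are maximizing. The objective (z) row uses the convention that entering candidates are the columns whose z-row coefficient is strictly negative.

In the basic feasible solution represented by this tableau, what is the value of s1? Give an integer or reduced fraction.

81/5

s1 is basic (row 1); its value is the RHS of that row: 81/5.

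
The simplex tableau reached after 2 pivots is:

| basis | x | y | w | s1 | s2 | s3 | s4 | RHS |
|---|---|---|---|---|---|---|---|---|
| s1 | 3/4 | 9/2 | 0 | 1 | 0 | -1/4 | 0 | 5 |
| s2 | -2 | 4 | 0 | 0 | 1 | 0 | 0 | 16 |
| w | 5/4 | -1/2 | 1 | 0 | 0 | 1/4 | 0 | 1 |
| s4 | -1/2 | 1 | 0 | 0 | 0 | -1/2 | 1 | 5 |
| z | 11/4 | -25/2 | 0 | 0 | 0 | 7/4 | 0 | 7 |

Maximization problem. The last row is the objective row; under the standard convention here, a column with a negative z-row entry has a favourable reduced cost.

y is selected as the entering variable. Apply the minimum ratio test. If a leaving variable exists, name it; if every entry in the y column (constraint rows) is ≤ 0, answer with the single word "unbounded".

s1

Ratios: row 1 (s1): 5/(9/2) = 10/9; row 2 (s2): 16/4 = 4; row 3 (w): entry -1/2 ≤ 0, skip; row 4 (s4): 5/1 = 5.
Minimum ratio is in the s1 row, so s1 leaves.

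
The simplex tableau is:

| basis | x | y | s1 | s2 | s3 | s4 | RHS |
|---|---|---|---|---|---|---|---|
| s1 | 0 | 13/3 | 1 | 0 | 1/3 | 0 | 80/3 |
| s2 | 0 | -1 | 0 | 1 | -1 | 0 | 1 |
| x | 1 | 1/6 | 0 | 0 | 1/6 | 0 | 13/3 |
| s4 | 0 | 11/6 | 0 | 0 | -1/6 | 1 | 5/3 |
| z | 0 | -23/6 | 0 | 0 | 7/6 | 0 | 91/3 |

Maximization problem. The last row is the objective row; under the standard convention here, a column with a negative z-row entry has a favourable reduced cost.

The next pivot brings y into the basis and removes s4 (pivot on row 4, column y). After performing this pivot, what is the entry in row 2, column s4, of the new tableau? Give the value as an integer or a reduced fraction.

Pivot element is row 4, column y: 11/6.
Normalize row 4: new (row 4, s4) = 1/(11/6) = 6/11.
row 2 ← row 2 − (-1)·(new row 4): 0 − (-1)·(6/11) = 6/11.

6/11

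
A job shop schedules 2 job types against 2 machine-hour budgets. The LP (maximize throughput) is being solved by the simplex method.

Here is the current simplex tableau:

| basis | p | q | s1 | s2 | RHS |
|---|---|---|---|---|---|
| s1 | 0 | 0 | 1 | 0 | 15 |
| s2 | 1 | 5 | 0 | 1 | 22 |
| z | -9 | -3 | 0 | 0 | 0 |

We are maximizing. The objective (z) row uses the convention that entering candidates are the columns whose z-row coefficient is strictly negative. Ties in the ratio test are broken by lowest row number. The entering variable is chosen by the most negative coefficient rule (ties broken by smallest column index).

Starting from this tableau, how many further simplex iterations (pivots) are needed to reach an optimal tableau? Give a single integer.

pivot: p in, s2 out → z = 198
No improving column remains; optimal.

1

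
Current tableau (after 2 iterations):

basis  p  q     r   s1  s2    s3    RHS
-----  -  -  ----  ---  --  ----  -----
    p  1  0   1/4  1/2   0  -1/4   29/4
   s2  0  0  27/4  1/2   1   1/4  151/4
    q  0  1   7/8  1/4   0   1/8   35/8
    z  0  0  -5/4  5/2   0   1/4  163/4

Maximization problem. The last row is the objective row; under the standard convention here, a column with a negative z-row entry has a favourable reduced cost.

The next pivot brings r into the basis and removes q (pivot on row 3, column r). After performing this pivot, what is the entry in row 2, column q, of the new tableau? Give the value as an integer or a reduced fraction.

Pivot element is row 3, column r: 7/8.
Normalize row 3: new (row 3, q) = 1/(7/8) = 8/7.
row 2 ← row 2 − (27/4)·(new row 3): 0 − (27/4)·(8/7) = -54/7.

-54/7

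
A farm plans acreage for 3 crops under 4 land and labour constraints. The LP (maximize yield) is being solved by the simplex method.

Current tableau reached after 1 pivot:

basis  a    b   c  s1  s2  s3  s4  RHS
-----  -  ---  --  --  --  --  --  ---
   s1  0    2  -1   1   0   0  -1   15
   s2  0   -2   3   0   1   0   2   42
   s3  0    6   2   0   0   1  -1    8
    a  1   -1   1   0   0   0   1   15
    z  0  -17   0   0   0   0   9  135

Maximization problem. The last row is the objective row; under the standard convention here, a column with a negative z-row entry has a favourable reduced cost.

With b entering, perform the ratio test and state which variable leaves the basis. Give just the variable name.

Ratios: row 1 (s1): 15/2 = 15/2; row 2 (s2): entry -2 ≤ 0, skip; row 3 (s3): 8/6 = 4/3; row 4 (a): entry -1 ≤ 0, skip.
Minimum ratio 4/3 is in the s3 row, so s3 leaves.

s3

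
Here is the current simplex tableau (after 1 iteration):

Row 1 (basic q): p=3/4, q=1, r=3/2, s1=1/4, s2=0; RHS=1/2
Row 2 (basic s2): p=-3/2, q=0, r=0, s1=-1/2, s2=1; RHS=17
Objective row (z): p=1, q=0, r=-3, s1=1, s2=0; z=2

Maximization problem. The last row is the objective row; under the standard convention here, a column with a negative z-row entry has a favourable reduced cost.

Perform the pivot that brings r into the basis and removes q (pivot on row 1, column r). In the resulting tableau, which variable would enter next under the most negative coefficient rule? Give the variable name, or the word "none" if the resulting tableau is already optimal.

none

Pivot element 3/2. New z-row = old z-row − (-3)·(row 1/(3/2)).
Updated z-row coefficients: p: 5/2, q: 2, r: 0, s1: 3/2, s2: 0.
No coefficient is strictly negative; the tableau after this pivot is optimal.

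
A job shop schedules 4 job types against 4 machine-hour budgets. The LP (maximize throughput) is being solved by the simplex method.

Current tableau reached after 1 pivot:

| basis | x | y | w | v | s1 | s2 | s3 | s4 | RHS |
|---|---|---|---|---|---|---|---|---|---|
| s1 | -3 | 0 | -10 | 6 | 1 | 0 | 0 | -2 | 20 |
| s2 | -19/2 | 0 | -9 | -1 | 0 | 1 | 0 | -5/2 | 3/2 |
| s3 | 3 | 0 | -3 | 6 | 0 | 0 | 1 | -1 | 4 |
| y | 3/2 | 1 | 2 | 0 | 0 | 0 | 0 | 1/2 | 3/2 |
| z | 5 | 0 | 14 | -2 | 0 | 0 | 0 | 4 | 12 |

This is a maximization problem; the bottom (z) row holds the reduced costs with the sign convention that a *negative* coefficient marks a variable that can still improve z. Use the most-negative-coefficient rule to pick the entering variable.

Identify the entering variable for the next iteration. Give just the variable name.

Objective-row coefficients: x: 5, y: 0, w: 14, v: -2, s1: 0, s2: 0, s3: 0, s4: 4.
The most negative is -2 in column v, so v enters.

v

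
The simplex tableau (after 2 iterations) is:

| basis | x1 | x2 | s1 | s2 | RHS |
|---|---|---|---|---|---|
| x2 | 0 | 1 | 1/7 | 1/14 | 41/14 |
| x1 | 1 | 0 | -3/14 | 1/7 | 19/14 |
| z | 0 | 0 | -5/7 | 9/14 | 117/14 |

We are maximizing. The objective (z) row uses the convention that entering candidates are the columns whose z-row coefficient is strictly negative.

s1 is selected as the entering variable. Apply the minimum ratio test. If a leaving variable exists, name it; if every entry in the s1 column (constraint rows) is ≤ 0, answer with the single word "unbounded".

Ratios: row 1 (x2): (41/14)/(1/7) = 41/2; row 2 (x1): entry -3/14 ≤ 0, skip.
Minimum ratio is in the x2 row, so x2 leaves.

x2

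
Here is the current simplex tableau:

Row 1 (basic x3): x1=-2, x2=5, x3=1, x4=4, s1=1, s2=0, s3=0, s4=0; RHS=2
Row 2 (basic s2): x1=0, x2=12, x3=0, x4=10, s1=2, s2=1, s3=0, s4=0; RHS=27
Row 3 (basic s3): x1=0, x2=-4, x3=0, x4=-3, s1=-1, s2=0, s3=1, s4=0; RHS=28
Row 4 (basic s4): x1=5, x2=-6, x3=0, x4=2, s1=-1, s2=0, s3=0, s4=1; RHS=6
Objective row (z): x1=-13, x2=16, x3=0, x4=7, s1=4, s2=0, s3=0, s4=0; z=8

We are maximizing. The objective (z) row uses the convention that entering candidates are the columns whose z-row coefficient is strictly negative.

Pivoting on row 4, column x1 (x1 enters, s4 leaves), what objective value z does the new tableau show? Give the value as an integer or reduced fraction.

Minimum ratio for x1: 6/5 = 6/5.
z changes by −(z-row coeff of x1)·ratio = −(-13)·(6/5) = 78/5.
New z = 8 + (78/5) = 118/5.

118/5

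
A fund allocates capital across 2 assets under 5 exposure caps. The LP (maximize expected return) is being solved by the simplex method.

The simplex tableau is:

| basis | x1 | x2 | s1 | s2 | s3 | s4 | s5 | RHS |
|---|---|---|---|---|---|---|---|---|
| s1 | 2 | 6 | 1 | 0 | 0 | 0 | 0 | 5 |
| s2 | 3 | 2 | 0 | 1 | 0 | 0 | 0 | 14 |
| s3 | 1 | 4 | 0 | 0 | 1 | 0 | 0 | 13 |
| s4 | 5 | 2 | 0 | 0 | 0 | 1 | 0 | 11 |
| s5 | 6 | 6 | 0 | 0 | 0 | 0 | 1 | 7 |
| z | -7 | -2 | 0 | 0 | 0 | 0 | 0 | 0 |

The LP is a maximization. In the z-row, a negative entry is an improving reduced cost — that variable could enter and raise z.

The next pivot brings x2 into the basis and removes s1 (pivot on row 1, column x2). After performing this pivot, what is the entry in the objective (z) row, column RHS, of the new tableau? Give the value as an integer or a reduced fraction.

5/3

Pivot element is row 1, column x2: 6.
Normalize row 1: new (row 1, RHS) = 5/6 = 5/6.
z-row ← z-row − (-2)·(new row 1): 0 − (-2)·(5/6) = 5/3.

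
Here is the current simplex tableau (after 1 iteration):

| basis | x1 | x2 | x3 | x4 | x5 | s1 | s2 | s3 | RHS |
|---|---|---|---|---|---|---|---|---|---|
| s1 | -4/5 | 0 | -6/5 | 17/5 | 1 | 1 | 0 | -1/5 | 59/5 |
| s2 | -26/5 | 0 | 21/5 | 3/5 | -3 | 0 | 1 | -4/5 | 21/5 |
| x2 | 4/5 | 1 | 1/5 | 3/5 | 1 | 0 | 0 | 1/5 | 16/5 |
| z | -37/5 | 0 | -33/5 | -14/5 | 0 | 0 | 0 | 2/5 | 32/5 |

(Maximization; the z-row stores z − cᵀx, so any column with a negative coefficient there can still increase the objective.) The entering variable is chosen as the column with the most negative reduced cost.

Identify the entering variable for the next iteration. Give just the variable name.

Objective-row coefficients: x1: -37/5, x2: 0, x3: -33/5, x4: -14/5, x5: 0, s1: 0, s2: 0, s3: 2/5.
The most negative is -37/5 in column x1, so x1 enters.

x1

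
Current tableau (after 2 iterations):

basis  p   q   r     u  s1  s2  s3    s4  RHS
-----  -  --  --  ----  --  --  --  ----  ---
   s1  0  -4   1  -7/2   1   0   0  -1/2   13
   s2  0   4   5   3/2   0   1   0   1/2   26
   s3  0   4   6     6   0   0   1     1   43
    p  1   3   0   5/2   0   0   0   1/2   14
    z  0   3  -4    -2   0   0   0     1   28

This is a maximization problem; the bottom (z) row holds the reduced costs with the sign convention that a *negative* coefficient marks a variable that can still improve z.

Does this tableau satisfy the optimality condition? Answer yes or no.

Column r has objective-row coefficient -4, which is negative; an improving pivot exists, so not yet optimal.

no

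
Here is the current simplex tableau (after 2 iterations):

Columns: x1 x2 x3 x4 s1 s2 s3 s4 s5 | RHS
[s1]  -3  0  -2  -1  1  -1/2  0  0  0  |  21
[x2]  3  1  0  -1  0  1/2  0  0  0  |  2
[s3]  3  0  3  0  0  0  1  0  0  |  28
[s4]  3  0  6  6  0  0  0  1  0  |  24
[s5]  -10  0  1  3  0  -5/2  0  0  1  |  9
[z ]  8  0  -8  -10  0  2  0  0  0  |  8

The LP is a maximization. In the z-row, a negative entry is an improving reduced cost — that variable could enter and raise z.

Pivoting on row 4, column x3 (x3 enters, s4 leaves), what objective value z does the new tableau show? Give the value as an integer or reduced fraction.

40

Minimum ratio for x3: 24/6 = 4.
z changes by −(z-row coeff of x3)·ratio = −(-8)·4 = 32.
New z = 8 + 32 = 40.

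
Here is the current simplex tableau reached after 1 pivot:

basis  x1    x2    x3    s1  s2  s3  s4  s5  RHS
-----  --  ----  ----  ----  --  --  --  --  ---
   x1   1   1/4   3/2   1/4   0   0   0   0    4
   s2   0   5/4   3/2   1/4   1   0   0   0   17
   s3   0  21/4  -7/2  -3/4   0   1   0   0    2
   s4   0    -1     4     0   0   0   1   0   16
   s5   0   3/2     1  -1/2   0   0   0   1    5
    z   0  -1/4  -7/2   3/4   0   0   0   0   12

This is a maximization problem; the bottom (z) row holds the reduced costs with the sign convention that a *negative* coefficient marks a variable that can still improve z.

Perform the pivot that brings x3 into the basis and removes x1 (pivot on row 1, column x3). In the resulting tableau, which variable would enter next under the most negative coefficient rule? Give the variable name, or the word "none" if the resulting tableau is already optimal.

Pivot element 3/2. New z-row = old z-row − (-7/2)·(row 1/(3/2)).
Updated z-row coefficients: x1: 7/3, x2: 1/3, x3: 0, s1: 4/3, s2: 0, s3: 0, s4: 0, s5: 0.
No coefficient is strictly negative; the tableau after this pivot is optimal.

none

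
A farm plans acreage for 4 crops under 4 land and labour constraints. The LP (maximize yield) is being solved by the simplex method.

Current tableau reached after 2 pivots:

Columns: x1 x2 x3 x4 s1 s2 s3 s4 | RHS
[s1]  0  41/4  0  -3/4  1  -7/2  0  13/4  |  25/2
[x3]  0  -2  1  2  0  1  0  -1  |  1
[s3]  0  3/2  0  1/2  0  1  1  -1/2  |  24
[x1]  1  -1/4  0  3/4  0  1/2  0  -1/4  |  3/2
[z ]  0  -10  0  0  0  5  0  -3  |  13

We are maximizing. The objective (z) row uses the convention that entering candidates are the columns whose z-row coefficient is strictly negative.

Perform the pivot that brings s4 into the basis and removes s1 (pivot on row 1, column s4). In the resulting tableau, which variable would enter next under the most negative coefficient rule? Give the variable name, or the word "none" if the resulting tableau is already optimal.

Pivot element 13/4. New z-row = old z-row − (-3)·(row 1/(13/4)).
Updated z-row coefficients: x1: 0, x2: -7/13, x3: 0, x4: -9/13, s1: 12/13, s2: 23/13, s3: 0, s4: 0.
The most negative is -9/13 in column x4, so x4 would enter next.

x4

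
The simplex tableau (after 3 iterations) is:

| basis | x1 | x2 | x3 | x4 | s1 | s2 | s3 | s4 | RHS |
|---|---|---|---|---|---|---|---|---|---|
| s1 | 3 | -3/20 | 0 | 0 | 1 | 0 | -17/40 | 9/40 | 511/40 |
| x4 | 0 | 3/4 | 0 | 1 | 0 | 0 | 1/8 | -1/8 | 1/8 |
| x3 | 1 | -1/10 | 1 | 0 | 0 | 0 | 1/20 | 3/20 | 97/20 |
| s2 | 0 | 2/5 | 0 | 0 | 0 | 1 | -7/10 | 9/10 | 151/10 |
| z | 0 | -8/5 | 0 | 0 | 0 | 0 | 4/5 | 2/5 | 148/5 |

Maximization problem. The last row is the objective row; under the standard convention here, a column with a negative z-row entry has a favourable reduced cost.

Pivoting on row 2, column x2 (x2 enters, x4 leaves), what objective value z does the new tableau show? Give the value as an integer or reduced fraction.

Minimum ratio for x2: (1/8)/(3/4) = 1/6.
z changes by −(z-row coeff of x2)·ratio = −(-8/5)·(1/6) = 4/15.
New z = 148/5 + (4/15) = 448/15.

448/15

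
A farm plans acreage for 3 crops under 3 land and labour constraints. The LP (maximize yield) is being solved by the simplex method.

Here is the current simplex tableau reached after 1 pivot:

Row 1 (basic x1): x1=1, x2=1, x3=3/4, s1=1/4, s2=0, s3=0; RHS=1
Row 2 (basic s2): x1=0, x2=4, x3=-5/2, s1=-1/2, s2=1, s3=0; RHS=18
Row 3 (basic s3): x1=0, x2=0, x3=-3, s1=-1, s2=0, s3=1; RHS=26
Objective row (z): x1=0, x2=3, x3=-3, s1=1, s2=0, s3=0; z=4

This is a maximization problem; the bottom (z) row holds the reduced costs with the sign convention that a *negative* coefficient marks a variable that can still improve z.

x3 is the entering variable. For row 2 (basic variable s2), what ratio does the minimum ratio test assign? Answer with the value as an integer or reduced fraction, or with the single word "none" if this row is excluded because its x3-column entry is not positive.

The x3 entry in row 2 is -5/2 ≤ 0, so this row gives no ratio.

none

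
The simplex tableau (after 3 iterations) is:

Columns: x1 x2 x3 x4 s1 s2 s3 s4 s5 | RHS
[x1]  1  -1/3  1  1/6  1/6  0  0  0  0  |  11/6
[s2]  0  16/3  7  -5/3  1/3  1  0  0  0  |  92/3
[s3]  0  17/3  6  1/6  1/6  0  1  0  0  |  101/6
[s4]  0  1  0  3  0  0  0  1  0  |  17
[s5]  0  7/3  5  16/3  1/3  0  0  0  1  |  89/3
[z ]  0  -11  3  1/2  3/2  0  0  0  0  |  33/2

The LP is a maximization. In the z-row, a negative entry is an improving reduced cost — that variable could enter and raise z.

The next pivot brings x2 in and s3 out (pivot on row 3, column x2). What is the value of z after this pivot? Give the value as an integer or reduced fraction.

836/17

Minimum ratio for x2: (101/6)/(17/3) = 101/34.
z changes by −(z-row coeff of x2)·ratio = −(-11)·(101/34) = 1111/34.
New z = 33/2 + (1111/34) = 836/17.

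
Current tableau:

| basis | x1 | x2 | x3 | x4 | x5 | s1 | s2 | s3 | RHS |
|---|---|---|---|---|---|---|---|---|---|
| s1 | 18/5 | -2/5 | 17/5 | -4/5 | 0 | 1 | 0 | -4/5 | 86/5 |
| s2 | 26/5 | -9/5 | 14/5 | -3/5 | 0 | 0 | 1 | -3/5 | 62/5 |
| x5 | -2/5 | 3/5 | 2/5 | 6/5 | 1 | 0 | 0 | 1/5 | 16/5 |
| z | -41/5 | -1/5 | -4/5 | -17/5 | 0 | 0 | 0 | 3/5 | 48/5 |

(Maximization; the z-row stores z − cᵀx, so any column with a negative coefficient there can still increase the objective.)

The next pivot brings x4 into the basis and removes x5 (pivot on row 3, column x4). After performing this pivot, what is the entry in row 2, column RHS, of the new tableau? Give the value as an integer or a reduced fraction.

14

Pivot element is row 3, column x4: 6/5.
Normalize row 3: new (row 3, RHS) = (16/5)/(6/5) = 8/3.
row 2 ← row 2 − (-3/5)·(new row 3): 62/5 − (-3/5)·(8/3) = 14.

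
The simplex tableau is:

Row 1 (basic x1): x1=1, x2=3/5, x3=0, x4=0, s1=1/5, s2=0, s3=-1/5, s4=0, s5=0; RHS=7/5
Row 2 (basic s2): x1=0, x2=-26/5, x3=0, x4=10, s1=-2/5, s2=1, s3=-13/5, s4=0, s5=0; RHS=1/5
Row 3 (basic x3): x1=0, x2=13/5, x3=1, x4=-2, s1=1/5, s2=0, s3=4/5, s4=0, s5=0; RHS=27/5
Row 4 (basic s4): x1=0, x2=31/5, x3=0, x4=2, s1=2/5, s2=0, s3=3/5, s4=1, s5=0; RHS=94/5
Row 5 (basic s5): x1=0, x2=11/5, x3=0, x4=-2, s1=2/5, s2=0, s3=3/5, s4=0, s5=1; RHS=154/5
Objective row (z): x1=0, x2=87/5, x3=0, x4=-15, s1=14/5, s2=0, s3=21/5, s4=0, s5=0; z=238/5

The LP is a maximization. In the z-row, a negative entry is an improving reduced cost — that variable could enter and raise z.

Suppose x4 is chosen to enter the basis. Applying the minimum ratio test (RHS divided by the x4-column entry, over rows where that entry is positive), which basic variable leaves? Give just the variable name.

s2

Ratios: row 1 (x1): entry 0 ≤ 0, skip; row 2 (s2): (1/5)/10 = 1/50; row 3 (x3): entry -2 ≤ 0, skip; row 4 (s4): (94/5)/2 = 47/5; row 5 (s5): entry -2 ≤ 0, skip.
Minimum ratio 1/50 is in the s2 row, so s2 leaves.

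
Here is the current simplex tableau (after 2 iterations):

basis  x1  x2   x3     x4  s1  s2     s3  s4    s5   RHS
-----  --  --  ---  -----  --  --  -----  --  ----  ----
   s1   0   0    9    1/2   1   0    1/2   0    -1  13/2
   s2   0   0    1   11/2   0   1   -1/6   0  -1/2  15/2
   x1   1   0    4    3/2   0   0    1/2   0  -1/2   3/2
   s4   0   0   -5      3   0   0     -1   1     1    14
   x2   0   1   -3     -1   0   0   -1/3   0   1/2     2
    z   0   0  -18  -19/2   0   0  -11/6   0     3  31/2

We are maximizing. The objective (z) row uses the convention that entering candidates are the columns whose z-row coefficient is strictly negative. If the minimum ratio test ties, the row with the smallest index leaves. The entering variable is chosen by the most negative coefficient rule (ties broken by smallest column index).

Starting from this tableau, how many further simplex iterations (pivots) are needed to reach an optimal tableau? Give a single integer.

3

pivot: x3 in, x1 out → z = 89/4
pivot: x4 in, x3 out → z = 25
pivot: s5 in, s2 out → z = 101/4
No improving column remains; optimal.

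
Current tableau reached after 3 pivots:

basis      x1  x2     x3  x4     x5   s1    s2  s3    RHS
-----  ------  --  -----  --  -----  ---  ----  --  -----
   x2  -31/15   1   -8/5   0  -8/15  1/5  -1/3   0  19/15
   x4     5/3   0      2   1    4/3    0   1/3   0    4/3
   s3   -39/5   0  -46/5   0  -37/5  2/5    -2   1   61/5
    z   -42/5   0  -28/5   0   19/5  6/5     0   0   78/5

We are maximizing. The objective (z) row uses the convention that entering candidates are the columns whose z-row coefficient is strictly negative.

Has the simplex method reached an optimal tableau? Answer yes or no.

Column x1 has objective-row coefficient -42/5, which is negative; an improving pivot exists, so not yet optimal.

no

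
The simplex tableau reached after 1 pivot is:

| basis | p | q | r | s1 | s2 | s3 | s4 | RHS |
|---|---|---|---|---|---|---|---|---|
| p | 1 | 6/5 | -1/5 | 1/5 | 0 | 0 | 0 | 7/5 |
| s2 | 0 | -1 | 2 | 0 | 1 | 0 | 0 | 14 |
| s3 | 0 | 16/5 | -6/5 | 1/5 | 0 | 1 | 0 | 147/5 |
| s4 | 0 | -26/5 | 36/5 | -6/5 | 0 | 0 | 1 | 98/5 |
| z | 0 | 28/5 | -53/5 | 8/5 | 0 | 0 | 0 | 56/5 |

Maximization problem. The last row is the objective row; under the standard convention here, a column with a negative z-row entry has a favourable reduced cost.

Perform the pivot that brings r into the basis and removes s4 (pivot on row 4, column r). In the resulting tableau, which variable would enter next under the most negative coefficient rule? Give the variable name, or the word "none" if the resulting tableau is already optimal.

q

Pivot element 36/5. New z-row = old z-row − (-53/5)·(row 4/(36/5)).
Updated z-row coefficients: p: 0, q: -37/18, r: 0, s1: -1/6, s2: 0, s3: 0, s4: 53/36.
The most negative is -37/18 in column q, so q would enter next.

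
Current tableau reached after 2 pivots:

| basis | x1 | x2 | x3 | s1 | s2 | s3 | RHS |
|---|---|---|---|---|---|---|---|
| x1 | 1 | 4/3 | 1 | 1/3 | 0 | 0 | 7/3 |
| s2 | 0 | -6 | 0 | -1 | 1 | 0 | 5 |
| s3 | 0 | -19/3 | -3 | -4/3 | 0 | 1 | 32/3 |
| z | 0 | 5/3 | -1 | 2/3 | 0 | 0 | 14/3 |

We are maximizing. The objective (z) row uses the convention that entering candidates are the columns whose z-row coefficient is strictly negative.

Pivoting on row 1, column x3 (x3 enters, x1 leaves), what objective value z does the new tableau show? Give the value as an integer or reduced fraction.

Minimum ratio for x3: (7/3)/1 = 7/3.
z changes by −(z-row coeff of x3)·ratio = −(-1)·(7/3) = 7/3.
New z = 14/3 + (7/3) = 7.

7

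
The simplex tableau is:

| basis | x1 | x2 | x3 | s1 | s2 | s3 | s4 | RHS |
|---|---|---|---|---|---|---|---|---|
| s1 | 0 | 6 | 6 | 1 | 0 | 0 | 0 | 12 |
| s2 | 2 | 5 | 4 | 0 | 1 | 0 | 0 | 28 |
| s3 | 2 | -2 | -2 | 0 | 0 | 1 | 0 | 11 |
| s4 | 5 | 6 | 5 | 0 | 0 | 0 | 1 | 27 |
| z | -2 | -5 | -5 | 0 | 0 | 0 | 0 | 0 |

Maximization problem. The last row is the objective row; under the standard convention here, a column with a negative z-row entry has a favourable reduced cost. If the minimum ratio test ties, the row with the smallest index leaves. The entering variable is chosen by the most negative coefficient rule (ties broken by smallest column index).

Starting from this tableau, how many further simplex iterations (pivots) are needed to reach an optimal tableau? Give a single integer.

3

pivot: x2 in, s1 out → z = 10
pivot: x1 in, s4 out → z = 16
pivot: x3 in, x2 out → z = 84/5
No improving column remains; optimal.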